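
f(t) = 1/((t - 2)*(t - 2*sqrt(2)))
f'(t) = -1/((t - 2)*(t - 2*sqrt(2))^2) - 1/((t - 2)^2*(t - 2*sqrt(2)))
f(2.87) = 27.65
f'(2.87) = -696.84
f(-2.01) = 0.05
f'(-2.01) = 0.02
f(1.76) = 3.90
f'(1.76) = 19.90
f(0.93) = 0.49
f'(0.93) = 0.72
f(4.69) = 0.20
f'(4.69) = -0.18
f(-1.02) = 0.09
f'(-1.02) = 0.05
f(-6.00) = 0.01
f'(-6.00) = 0.00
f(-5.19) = 0.02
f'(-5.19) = 0.00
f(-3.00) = 0.03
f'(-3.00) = 0.01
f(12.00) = 0.01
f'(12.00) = 0.00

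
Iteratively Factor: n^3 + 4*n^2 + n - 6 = (n + 2)*(n^2 + 2*n - 3) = (n + 2)*(n + 3)*(n - 1)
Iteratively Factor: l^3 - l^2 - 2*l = (l)*(l^2 - l - 2) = l*(l + 1)*(l - 2)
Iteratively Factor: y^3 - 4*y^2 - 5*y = (y + 1)*(y^2 - 5*y) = y*(y + 1)*(y - 5)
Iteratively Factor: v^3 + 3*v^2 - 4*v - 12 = (v + 2)*(v^2 + v - 6) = (v + 2)*(v + 3)*(v - 2)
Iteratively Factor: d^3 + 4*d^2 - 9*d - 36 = (d + 3)*(d^2 + d - 12) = (d + 3)*(d + 4)*(d - 3)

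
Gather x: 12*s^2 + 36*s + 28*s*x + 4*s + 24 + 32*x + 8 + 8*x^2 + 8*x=12*s^2 + 40*s + 8*x^2 + x*(28*s + 40) + 32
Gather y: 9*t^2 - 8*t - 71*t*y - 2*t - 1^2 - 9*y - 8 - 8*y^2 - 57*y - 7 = 9*t^2 - 10*t - 8*y^2 + y*(-71*t - 66) - 16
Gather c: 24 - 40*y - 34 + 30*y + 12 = 2 - 10*y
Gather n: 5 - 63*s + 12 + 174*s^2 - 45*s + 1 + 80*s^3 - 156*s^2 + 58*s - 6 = 80*s^3 + 18*s^2 - 50*s + 12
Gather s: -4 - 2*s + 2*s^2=2*s^2 - 2*s - 4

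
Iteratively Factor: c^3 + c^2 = (c + 1)*(c^2) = c*(c + 1)*(c)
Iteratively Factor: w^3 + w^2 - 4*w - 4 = (w + 1)*(w^2 - 4) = (w - 2)*(w + 1)*(w + 2)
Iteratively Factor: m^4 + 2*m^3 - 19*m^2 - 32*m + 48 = (m - 1)*(m^3 + 3*m^2 - 16*m - 48) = (m - 1)*(m + 3)*(m^2 - 16) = (m - 4)*(m - 1)*(m + 3)*(m + 4)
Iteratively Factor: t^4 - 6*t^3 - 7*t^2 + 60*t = (t)*(t^3 - 6*t^2 - 7*t + 60) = t*(t - 4)*(t^2 - 2*t - 15) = t*(t - 5)*(t - 4)*(t + 3)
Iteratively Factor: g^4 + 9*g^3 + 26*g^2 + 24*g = (g + 2)*(g^3 + 7*g^2 + 12*g) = (g + 2)*(g + 3)*(g^2 + 4*g) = (g + 2)*(g + 3)*(g + 4)*(g)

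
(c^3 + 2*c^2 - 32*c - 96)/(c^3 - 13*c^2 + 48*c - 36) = (c^2 + 8*c + 16)/(c^2 - 7*c + 6)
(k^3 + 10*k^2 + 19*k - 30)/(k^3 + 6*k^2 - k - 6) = (k + 5)/(k + 1)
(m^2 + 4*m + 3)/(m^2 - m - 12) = (m + 1)/(m - 4)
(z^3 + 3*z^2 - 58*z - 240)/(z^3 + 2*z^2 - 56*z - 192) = (z + 5)/(z + 4)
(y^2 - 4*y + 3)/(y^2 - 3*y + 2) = (y - 3)/(y - 2)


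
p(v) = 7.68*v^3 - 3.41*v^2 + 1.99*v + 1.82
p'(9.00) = 1806.85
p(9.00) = 5342.24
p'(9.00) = 1806.85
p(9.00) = 5342.24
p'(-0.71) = 18.45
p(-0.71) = -4.06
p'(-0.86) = 24.90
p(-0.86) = -7.30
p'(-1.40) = 56.70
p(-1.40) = -28.72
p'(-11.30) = 3021.03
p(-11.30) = -11537.54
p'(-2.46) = 158.20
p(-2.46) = -138.04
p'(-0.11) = 3.02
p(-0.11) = 1.55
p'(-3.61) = 326.87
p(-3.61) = -411.12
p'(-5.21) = 662.92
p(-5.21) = -1187.22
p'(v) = 23.04*v^2 - 6.82*v + 1.99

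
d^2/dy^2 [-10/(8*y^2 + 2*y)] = 10*(4*y*(4*y + 1) - (8*y + 1)^2)/(y^3*(4*y + 1)^3)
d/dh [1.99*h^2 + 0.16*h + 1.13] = 3.98*h + 0.16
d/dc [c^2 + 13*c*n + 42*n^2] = 2*c + 13*n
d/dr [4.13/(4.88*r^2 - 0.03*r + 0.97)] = (0.1239 - 40.3088*r)/(4.88*r^2 - 0.03*r + 0.97)^2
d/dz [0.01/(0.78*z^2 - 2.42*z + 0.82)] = (0.0242 - 0.0156*z)/(0.78*z^2 - 2.42*z + 0.82)^2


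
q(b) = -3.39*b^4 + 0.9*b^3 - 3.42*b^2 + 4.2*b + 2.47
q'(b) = -13.56*b^3 + 2.7*b^2 - 6.84*b + 4.2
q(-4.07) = -1062.16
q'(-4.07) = 990.97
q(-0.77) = -4.39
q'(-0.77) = 17.26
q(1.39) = -8.54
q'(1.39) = -36.51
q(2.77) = -192.59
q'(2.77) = -282.23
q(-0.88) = -6.52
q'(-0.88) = 21.55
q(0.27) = 3.35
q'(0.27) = 2.28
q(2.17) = -70.49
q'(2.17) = -136.49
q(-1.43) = -27.34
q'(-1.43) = 59.15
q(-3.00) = -339.80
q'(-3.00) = 415.14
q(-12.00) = -72390.65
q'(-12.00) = 23906.76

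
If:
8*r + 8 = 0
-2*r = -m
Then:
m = -2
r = -1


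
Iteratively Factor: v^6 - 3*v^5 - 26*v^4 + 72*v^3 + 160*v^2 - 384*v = (v - 4)*(v^5 + v^4 - 22*v^3 - 16*v^2 + 96*v) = (v - 4)^2*(v^4 + 5*v^3 - 2*v^2 - 24*v) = (v - 4)^2*(v - 2)*(v^3 + 7*v^2 + 12*v) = (v - 4)^2*(v - 2)*(v + 3)*(v^2 + 4*v) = v*(v - 4)^2*(v - 2)*(v + 3)*(v + 4)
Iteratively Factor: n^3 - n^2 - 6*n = (n)*(n^2 - n - 6) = n*(n - 3)*(n + 2)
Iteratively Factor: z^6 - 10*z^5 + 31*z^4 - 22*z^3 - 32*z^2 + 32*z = (z)*(z^5 - 10*z^4 + 31*z^3 - 22*z^2 - 32*z + 32) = z*(z - 1)*(z^4 - 9*z^3 + 22*z^2 - 32) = z*(z - 4)*(z - 1)*(z^3 - 5*z^2 + 2*z + 8) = z*(z - 4)*(z - 2)*(z - 1)*(z^2 - 3*z - 4) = z*(z - 4)^2*(z - 2)*(z - 1)*(z + 1)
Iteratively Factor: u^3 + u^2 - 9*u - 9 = (u + 3)*(u^2 - 2*u - 3) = (u + 1)*(u + 3)*(u - 3)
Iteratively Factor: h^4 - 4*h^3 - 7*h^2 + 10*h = (h - 5)*(h^3 + h^2 - 2*h) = (h - 5)*(h - 1)*(h^2 + 2*h) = h*(h - 5)*(h - 1)*(h + 2)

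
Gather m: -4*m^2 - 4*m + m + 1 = -4*m^2 - 3*m + 1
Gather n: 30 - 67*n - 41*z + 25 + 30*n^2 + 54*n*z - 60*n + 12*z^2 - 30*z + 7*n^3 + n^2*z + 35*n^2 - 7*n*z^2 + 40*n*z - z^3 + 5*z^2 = 7*n^3 + n^2*(z + 65) + n*(-7*z^2 + 94*z - 127) - z^3 + 17*z^2 - 71*z + 55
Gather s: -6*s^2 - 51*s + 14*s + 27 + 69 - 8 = -6*s^2 - 37*s + 88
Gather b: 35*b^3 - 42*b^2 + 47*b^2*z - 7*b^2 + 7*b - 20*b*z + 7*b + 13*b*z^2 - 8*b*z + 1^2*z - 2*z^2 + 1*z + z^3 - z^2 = 35*b^3 + b^2*(47*z - 49) + b*(13*z^2 - 28*z + 14) + z^3 - 3*z^2 + 2*z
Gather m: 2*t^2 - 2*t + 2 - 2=2*t^2 - 2*t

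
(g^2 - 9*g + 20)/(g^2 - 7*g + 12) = (g - 5)/(g - 3)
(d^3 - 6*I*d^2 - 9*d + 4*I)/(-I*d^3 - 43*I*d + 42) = (I*d^3 + 6*d^2 - 9*I*d - 4)/(d^3 + 43*d + 42*I)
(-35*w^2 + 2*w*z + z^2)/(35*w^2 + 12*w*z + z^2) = (-5*w + z)/(5*w + z)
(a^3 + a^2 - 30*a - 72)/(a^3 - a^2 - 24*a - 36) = (a + 4)/(a + 2)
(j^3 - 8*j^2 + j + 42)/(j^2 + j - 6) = (j^3 - 8*j^2 + j + 42)/(j^2 + j - 6)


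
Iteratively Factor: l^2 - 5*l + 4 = (l - 1)*(l - 4)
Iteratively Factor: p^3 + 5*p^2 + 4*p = (p + 1)*(p^2 + 4*p) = p*(p + 1)*(p + 4)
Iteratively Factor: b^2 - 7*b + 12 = (b - 4)*(b - 3)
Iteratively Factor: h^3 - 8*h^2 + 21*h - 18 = (h - 3)*(h^2 - 5*h + 6) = (h - 3)^2*(h - 2)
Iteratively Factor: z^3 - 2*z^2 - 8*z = (z)*(z^2 - 2*z - 8) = z*(z + 2)*(z - 4)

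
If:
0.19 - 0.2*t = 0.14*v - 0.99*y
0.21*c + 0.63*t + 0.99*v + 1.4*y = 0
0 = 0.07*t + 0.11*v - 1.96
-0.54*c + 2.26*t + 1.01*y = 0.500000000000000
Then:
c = -84.56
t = -20.02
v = 30.56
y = 0.08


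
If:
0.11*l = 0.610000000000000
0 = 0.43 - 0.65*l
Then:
No Solution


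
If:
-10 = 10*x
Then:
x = -1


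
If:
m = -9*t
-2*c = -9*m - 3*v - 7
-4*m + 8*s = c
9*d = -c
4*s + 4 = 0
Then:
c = 12*v/17 - 44/17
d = 44/153 - 4*v/51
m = -3*v/17 - 23/17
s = -1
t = v/51 + 23/153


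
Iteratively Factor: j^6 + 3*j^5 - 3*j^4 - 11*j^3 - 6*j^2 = (j)*(j^5 + 3*j^4 - 3*j^3 - 11*j^2 - 6*j) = j^2*(j^4 + 3*j^3 - 3*j^2 - 11*j - 6) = j^2*(j - 2)*(j^3 + 5*j^2 + 7*j + 3) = j^2*(j - 2)*(j + 3)*(j^2 + 2*j + 1) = j^2*(j - 2)*(j + 1)*(j + 3)*(j + 1)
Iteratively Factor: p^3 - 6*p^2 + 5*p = (p)*(p^2 - 6*p + 5) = p*(p - 1)*(p - 5)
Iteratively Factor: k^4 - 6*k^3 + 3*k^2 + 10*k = (k + 1)*(k^3 - 7*k^2 + 10*k) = k*(k + 1)*(k^2 - 7*k + 10) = k*(k - 2)*(k + 1)*(k - 5)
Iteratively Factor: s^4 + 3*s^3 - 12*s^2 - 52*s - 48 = (s - 4)*(s^3 + 7*s^2 + 16*s + 12) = (s - 4)*(s + 2)*(s^2 + 5*s + 6) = (s - 4)*(s + 2)^2*(s + 3)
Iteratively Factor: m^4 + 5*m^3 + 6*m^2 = (m + 2)*(m^3 + 3*m^2) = (m + 2)*(m + 3)*(m^2) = m*(m + 2)*(m + 3)*(m)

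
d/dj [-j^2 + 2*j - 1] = 2 - 2*j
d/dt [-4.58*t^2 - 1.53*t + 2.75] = -9.16*t - 1.53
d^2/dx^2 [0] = 0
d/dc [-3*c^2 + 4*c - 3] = 4 - 6*c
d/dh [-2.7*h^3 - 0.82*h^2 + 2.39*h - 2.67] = -8.1*h^2 - 1.64*h + 2.39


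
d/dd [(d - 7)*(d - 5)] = 2*d - 12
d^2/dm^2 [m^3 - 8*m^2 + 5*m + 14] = 6*m - 16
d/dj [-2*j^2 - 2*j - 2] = -4*j - 2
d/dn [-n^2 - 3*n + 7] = -2*n - 3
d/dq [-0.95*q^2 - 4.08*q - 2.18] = -1.9*q - 4.08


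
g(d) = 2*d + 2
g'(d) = 2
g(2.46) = 6.92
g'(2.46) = 2.00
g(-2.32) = -2.64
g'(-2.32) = 2.00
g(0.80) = 3.60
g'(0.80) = 2.00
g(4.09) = 10.18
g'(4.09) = 2.00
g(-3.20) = -4.40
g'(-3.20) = 2.00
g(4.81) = 11.62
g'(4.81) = 2.00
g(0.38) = 2.76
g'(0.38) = 2.00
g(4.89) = 11.78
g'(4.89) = 2.00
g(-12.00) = -22.00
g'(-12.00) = 2.00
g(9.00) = 20.00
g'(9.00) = 2.00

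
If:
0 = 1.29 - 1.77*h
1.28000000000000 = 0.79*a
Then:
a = 1.62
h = 0.73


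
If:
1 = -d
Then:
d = -1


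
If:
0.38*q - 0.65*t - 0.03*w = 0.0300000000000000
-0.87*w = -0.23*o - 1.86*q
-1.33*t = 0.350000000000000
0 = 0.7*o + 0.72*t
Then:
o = 0.27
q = -0.44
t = -0.26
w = -0.87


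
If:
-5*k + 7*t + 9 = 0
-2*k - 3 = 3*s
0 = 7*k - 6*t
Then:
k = -54/19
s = 17/19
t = -63/19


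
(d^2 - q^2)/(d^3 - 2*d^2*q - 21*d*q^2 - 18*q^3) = (-d + q)/(-d^2 + 3*d*q + 18*q^2)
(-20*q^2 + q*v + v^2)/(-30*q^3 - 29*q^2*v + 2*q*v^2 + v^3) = (20*q^2 - q*v - v^2)/(30*q^3 + 29*q^2*v - 2*q*v^2 - v^3)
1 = 1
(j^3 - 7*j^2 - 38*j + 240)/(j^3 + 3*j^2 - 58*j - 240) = (j - 5)/(j + 5)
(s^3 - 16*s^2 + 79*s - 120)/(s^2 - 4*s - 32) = (s^2 - 8*s + 15)/(s + 4)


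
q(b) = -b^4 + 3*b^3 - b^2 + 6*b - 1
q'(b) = -4*b^3 + 9*b^2 - 2*b + 6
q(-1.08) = -13.79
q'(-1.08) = 23.70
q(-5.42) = -1403.53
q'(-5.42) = 918.11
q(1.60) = 11.77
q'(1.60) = 9.46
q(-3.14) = -219.79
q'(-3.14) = 224.85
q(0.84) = 4.61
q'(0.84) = 8.30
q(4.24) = -88.06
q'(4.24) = -145.58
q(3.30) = -2.87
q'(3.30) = -46.34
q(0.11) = -0.35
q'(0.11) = 5.88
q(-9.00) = -8884.00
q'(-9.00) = 3669.00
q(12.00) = -15625.00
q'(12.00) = -5634.00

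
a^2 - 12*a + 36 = (a - 6)^2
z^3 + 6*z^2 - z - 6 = (z - 1)*(z + 1)*(z + 6)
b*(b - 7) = b^2 - 7*b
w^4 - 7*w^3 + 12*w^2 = w^2*(w - 4)*(w - 3)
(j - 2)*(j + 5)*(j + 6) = j^3 + 9*j^2 + 8*j - 60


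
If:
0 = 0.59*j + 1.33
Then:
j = -2.25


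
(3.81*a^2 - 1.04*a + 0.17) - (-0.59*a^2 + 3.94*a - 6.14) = 4.4*a^2 - 4.98*a + 6.31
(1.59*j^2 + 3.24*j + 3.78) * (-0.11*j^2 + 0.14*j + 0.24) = -0.1749*j^4 - 0.1338*j^3 + 0.4194*j^2 + 1.3068*j + 0.9072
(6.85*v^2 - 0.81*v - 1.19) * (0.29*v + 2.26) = 1.9865*v^3 + 15.2461*v^2 - 2.1757*v - 2.6894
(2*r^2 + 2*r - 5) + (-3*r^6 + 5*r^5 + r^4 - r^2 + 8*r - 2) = -3*r^6 + 5*r^5 + r^4 + r^2 + 10*r - 7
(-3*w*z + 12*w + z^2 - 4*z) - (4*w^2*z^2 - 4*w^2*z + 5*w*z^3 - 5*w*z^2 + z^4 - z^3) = -4*w^2*z^2 + 4*w^2*z - 5*w*z^3 + 5*w*z^2 - 3*w*z + 12*w - z^4 + z^3 + z^2 - 4*z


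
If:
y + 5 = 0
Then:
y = -5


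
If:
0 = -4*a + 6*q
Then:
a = 3*q/2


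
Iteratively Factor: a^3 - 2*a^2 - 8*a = (a - 4)*(a^2 + 2*a) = a*(a - 4)*(a + 2)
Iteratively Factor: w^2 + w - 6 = (w + 3)*(w - 2)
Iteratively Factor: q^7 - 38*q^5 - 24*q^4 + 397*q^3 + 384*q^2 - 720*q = (q - 1)*(q^6 + q^5 - 37*q^4 - 61*q^3 + 336*q^2 + 720*q) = q*(q - 1)*(q^5 + q^4 - 37*q^3 - 61*q^2 + 336*q + 720) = q*(q - 1)*(q + 3)*(q^4 - 2*q^3 - 31*q^2 + 32*q + 240) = q*(q - 5)*(q - 1)*(q + 3)*(q^3 + 3*q^2 - 16*q - 48) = q*(q - 5)*(q - 1)*(q + 3)^2*(q^2 - 16) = q*(q - 5)*(q - 4)*(q - 1)*(q + 3)^2*(q + 4)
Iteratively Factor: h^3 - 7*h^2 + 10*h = (h - 5)*(h^2 - 2*h) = h*(h - 5)*(h - 2)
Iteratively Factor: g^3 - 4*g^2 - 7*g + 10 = (g - 1)*(g^2 - 3*g - 10) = (g - 1)*(g + 2)*(g - 5)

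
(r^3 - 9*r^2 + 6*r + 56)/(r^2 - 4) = (r^2 - 11*r + 28)/(r - 2)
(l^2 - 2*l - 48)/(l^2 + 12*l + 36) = (l - 8)/(l + 6)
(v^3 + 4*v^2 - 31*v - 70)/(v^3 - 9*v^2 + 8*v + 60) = (v + 7)/(v - 6)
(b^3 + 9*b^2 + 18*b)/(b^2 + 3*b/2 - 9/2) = 2*b*(b + 6)/(2*b - 3)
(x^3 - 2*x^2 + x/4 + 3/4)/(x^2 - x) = x - 1 - 3/(4*x)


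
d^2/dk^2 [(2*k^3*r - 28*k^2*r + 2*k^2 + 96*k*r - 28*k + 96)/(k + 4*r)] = 4*(k^3*r + 12*k^2*r^2 + 48*k*r^3 - 224*r^3 - 176*r^2 + 56*r + 48)/(k^3 + 12*k^2*r + 48*k*r^2 + 64*r^3)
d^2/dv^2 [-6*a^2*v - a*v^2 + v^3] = -2*a + 6*v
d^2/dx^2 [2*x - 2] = 0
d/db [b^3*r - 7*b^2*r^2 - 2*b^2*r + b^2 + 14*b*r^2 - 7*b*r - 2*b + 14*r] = 3*b^2*r - 14*b*r^2 - 4*b*r + 2*b + 14*r^2 - 7*r - 2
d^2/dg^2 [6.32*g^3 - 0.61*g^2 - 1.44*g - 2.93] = 37.92*g - 1.22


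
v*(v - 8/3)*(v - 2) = v^3 - 14*v^2/3 + 16*v/3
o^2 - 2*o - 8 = (o - 4)*(o + 2)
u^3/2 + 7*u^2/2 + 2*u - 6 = (u/2 + 1)*(u - 1)*(u + 6)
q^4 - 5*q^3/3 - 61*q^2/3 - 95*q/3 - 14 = (q - 6)*(q + 1)^2*(q + 7/3)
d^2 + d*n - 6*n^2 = (d - 2*n)*(d + 3*n)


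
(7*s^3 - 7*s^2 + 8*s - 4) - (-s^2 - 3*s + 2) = 7*s^3 - 6*s^2 + 11*s - 6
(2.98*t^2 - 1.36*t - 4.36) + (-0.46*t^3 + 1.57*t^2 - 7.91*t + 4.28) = -0.46*t^3 + 4.55*t^2 - 9.27*t - 0.0800000000000001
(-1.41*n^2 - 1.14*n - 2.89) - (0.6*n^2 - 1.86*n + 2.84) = -2.01*n^2 + 0.72*n - 5.73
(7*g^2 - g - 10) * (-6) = -42*g^2 + 6*g + 60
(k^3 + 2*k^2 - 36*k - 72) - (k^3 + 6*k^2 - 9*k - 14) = -4*k^2 - 27*k - 58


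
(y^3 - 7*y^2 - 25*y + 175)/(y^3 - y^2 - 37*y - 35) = (y - 5)/(y + 1)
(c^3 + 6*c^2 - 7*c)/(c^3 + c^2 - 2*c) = (c + 7)/(c + 2)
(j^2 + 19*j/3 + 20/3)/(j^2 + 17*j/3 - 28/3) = (3*j^2 + 19*j + 20)/(3*j^2 + 17*j - 28)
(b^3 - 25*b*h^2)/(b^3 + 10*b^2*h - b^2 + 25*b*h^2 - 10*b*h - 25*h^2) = b*(b - 5*h)/(b^2 + 5*b*h - b - 5*h)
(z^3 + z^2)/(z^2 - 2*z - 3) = z^2/(z - 3)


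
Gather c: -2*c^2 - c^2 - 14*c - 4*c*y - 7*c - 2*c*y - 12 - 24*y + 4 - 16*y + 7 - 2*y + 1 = -3*c^2 + c*(-6*y - 21) - 42*y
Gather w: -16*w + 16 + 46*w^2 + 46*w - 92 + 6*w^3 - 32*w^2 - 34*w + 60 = 6*w^3 + 14*w^2 - 4*w - 16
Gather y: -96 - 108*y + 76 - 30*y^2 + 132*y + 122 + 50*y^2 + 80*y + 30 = 20*y^2 + 104*y + 132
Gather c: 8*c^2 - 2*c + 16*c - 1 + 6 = 8*c^2 + 14*c + 5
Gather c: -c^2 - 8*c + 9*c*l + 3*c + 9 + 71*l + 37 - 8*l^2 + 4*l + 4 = -c^2 + c*(9*l - 5) - 8*l^2 + 75*l + 50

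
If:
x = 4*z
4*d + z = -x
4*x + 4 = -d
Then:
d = 20/59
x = -64/59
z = -16/59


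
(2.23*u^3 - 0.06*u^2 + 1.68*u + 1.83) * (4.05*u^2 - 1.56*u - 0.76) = 9.0315*u^5 - 3.7218*u^4 + 5.2028*u^3 + 4.8363*u^2 - 4.1316*u - 1.3908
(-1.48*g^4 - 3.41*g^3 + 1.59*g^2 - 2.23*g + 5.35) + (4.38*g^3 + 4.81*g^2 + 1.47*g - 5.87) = -1.48*g^4 + 0.97*g^3 + 6.4*g^2 - 0.76*g - 0.52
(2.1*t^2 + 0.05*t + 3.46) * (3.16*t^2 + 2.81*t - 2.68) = 6.636*t^4 + 6.059*t^3 + 5.4461*t^2 + 9.5886*t - 9.2728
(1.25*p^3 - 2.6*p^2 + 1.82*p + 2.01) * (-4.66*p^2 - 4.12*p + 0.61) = -5.825*p^5 + 6.966*p^4 + 2.9933*p^3 - 18.451*p^2 - 7.171*p + 1.2261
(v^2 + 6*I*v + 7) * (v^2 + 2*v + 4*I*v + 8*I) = v^4 + 2*v^3 + 10*I*v^3 - 17*v^2 + 20*I*v^2 - 34*v + 28*I*v + 56*I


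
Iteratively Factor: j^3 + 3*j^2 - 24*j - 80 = (j + 4)*(j^2 - j - 20) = (j - 5)*(j + 4)*(j + 4)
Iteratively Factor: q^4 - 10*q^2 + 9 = (q + 3)*(q^3 - 3*q^2 - q + 3) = (q + 1)*(q + 3)*(q^2 - 4*q + 3) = (q - 3)*(q + 1)*(q + 3)*(q - 1)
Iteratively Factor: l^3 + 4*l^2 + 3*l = (l + 3)*(l^2 + l) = l*(l + 3)*(l + 1)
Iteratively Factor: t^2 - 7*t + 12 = (t - 3)*(t - 4)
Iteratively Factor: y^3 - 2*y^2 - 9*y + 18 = (y - 3)*(y^2 + y - 6) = (y - 3)*(y - 2)*(y + 3)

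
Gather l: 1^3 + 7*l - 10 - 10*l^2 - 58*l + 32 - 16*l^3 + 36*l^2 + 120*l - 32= -16*l^3 + 26*l^2 + 69*l - 9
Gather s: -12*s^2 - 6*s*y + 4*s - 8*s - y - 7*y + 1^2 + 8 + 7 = -12*s^2 + s*(-6*y - 4) - 8*y + 16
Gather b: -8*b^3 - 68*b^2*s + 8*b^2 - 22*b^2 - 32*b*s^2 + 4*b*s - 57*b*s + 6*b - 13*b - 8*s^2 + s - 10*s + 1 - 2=-8*b^3 + b^2*(-68*s - 14) + b*(-32*s^2 - 53*s - 7) - 8*s^2 - 9*s - 1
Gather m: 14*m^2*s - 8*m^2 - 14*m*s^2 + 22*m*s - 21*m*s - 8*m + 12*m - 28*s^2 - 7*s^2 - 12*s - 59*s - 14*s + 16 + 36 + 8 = m^2*(14*s - 8) + m*(-14*s^2 + s + 4) - 35*s^2 - 85*s + 60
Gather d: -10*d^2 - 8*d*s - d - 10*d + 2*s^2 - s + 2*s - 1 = -10*d^2 + d*(-8*s - 11) + 2*s^2 + s - 1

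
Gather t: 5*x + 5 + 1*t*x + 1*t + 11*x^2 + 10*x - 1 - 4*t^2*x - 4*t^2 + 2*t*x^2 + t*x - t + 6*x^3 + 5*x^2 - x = t^2*(-4*x - 4) + t*(2*x^2 + 2*x) + 6*x^3 + 16*x^2 + 14*x + 4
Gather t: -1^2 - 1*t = -t - 1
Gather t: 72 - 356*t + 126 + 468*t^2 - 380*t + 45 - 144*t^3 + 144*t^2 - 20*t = -144*t^3 + 612*t^2 - 756*t + 243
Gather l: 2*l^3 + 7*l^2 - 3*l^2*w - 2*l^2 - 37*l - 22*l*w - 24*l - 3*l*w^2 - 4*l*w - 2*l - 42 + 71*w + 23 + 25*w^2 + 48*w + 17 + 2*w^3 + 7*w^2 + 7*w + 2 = 2*l^3 + l^2*(5 - 3*w) + l*(-3*w^2 - 26*w - 63) + 2*w^3 + 32*w^2 + 126*w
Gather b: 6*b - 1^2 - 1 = 6*b - 2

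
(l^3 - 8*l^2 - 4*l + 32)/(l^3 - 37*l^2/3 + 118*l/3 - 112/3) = 3*(l + 2)/(3*l - 7)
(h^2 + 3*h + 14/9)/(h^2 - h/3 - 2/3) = (h + 7/3)/(h - 1)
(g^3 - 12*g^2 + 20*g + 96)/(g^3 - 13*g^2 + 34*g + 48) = (g + 2)/(g + 1)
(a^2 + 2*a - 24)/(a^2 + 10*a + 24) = (a - 4)/(a + 4)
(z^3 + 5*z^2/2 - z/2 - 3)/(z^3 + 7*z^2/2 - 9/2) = (z + 2)/(z + 3)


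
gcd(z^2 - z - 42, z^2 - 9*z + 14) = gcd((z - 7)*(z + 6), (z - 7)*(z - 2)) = z - 7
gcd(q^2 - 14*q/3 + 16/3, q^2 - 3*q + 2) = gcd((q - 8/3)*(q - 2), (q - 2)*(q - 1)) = q - 2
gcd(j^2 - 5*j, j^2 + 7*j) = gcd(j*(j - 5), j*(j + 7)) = j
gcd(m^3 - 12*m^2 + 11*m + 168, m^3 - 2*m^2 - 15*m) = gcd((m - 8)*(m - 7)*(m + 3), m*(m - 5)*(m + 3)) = m + 3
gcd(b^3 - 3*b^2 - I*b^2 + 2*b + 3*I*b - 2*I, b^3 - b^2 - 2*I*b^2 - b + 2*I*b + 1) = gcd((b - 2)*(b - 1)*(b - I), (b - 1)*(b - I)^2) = b^2 + b*(-1 - I) + I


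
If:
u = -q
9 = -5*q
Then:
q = -9/5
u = 9/5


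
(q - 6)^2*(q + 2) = q^3 - 10*q^2 + 12*q + 72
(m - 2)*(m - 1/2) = m^2 - 5*m/2 + 1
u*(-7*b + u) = -7*b*u + u^2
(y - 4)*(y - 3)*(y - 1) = y^3 - 8*y^2 + 19*y - 12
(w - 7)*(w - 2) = w^2 - 9*w + 14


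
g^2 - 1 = (g - 1)*(g + 1)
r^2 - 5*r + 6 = (r - 3)*(r - 2)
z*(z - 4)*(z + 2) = z^3 - 2*z^2 - 8*z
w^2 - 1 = (w - 1)*(w + 1)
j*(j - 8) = j^2 - 8*j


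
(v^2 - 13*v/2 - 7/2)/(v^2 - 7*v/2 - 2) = (v - 7)/(v - 4)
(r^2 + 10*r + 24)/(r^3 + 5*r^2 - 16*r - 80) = (r + 6)/(r^2 + r - 20)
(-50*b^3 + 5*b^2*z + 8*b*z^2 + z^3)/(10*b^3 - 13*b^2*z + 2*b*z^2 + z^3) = (5*b + z)/(-b + z)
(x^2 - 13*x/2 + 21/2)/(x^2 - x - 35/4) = 2*(x - 3)/(2*x + 5)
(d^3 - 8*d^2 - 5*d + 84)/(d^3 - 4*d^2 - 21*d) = (d - 4)/d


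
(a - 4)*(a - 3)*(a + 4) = a^3 - 3*a^2 - 16*a + 48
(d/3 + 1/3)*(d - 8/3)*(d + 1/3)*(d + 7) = d^4/3 + 17*d^3/9 - 113*d^2/27 - 211*d/27 - 56/27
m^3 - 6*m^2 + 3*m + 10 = (m - 5)*(m - 2)*(m + 1)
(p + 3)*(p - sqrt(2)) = p^2 - sqrt(2)*p + 3*p - 3*sqrt(2)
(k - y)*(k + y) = k^2 - y^2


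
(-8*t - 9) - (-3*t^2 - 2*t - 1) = 3*t^2 - 6*t - 8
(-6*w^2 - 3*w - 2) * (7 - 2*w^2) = 12*w^4 + 6*w^3 - 38*w^2 - 21*w - 14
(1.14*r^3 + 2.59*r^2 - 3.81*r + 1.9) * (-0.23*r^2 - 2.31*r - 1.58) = -0.2622*r^5 - 3.2291*r^4 - 6.9078*r^3 + 4.2719*r^2 + 1.6308*r - 3.002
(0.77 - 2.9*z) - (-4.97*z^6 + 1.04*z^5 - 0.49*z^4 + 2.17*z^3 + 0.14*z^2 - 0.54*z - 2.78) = 4.97*z^6 - 1.04*z^5 + 0.49*z^4 - 2.17*z^3 - 0.14*z^2 - 2.36*z + 3.55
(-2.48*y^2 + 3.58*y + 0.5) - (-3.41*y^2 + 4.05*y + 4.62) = 0.93*y^2 - 0.47*y - 4.12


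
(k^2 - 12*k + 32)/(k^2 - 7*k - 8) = (k - 4)/(k + 1)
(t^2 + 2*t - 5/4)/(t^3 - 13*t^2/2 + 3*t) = (t + 5/2)/(t*(t - 6))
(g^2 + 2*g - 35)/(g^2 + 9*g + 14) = (g - 5)/(g + 2)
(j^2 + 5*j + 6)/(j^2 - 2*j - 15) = (j + 2)/(j - 5)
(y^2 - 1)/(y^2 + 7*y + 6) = (y - 1)/(y + 6)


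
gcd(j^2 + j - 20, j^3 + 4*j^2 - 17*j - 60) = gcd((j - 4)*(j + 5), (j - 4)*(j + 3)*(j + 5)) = j^2 + j - 20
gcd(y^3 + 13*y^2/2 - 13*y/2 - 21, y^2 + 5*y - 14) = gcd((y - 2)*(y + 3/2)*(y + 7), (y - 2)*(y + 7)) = y^2 + 5*y - 14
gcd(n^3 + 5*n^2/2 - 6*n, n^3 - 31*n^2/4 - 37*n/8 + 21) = n - 3/2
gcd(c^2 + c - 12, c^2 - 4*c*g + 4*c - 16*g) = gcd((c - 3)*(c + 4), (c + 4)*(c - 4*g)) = c + 4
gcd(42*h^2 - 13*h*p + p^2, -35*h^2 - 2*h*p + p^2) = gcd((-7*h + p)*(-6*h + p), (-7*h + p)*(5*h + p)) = -7*h + p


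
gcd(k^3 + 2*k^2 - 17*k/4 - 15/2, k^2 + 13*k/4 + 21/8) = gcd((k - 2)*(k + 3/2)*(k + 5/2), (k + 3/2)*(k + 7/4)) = k + 3/2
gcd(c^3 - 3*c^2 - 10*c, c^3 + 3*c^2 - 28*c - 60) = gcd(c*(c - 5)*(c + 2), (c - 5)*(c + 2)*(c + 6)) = c^2 - 3*c - 10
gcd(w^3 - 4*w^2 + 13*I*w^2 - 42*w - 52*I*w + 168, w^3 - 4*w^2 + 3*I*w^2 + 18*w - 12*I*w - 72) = w^2 + w*(-4 + 6*I) - 24*I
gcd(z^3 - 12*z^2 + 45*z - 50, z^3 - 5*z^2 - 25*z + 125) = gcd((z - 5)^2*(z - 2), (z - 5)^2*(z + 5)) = z^2 - 10*z + 25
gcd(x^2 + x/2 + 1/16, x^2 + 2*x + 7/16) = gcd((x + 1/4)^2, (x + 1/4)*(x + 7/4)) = x + 1/4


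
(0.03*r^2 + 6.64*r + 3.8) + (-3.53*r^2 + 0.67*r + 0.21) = -3.5*r^2 + 7.31*r + 4.01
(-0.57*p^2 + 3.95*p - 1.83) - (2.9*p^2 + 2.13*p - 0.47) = -3.47*p^2 + 1.82*p - 1.36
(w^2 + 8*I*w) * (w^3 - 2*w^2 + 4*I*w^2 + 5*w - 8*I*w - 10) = w^5 - 2*w^4 + 12*I*w^4 - 27*w^3 - 24*I*w^3 + 54*w^2 + 40*I*w^2 - 80*I*w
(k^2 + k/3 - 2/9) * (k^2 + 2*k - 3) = k^4 + 7*k^3/3 - 23*k^2/9 - 13*k/9 + 2/3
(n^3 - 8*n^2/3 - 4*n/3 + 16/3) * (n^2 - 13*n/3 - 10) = n^5 - 7*n^4 + 2*n^3/9 + 340*n^2/9 - 88*n/9 - 160/3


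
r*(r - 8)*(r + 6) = r^3 - 2*r^2 - 48*r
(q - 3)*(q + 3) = q^2 - 9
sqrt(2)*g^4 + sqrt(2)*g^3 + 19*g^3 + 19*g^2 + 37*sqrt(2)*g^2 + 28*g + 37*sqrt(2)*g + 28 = (g + 1)*(g + 2*sqrt(2))*(g + 7*sqrt(2))*(sqrt(2)*g + 1)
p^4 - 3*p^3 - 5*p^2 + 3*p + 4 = (p - 4)*(p - 1)*(p + 1)^2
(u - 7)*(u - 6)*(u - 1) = u^3 - 14*u^2 + 55*u - 42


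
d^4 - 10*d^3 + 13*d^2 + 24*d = d*(d - 8)*(d - 3)*(d + 1)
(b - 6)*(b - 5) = b^2 - 11*b + 30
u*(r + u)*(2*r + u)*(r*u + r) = 2*r^3*u^2 + 2*r^3*u + 3*r^2*u^3 + 3*r^2*u^2 + r*u^4 + r*u^3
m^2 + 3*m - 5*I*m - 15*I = (m + 3)*(m - 5*I)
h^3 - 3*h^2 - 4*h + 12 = (h - 3)*(h - 2)*(h + 2)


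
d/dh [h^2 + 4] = 2*h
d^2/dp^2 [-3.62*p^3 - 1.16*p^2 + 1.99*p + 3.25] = -21.72*p - 2.32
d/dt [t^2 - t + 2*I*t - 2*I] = 2*t - 1 + 2*I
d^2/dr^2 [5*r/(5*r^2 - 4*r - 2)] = 10*(-4*r*(5*r - 2)^2 + (4 - 15*r)*(-5*r^2 + 4*r + 2))/(-5*r^2 + 4*r + 2)^3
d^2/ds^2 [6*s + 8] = 0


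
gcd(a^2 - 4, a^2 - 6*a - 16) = a + 2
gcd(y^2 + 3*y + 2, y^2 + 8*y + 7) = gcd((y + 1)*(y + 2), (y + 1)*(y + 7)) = y + 1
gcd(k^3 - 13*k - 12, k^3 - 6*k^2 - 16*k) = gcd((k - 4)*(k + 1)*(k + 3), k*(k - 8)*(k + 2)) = 1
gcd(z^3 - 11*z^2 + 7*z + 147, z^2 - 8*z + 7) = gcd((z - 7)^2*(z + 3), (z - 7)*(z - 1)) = z - 7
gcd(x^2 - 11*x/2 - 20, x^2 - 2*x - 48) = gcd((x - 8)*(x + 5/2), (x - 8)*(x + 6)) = x - 8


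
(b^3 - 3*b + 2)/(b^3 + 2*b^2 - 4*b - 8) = (b^2 - 2*b + 1)/(b^2 - 4)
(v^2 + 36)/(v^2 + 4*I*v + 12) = (v - 6*I)/(v - 2*I)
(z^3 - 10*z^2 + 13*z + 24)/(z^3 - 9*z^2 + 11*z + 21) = (z - 8)/(z - 7)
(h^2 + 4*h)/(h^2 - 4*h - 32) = h/(h - 8)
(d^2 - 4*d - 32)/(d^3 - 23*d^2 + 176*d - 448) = (d + 4)/(d^2 - 15*d + 56)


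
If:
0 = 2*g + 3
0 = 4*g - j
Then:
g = -3/2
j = -6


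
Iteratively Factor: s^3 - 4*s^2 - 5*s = (s - 5)*(s^2 + s) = (s - 5)*(s + 1)*(s)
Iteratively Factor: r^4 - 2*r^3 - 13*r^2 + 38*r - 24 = (r - 3)*(r^3 + r^2 - 10*r + 8) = (r - 3)*(r + 4)*(r^2 - 3*r + 2) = (r - 3)*(r - 2)*(r + 4)*(r - 1)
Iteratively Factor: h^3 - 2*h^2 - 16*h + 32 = (h - 4)*(h^2 + 2*h - 8) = (h - 4)*(h - 2)*(h + 4)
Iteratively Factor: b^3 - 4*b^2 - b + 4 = (b + 1)*(b^2 - 5*b + 4) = (b - 4)*(b + 1)*(b - 1)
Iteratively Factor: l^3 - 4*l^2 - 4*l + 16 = (l + 2)*(l^2 - 6*l + 8) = (l - 2)*(l + 2)*(l - 4)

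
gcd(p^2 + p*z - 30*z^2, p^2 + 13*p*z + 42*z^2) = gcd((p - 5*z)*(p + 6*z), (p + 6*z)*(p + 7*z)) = p + 6*z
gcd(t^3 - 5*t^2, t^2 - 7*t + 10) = t - 5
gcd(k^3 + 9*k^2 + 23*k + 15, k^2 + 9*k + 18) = k + 3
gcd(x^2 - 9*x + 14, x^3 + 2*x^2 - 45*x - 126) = x - 7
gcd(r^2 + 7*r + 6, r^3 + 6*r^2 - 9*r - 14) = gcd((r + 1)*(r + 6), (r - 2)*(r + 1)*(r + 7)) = r + 1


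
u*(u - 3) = u^2 - 3*u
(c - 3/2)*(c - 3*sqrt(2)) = c^2 - 3*sqrt(2)*c - 3*c/2 + 9*sqrt(2)/2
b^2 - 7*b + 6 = (b - 6)*(b - 1)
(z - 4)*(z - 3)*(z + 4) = z^3 - 3*z^2 - 16*z + 48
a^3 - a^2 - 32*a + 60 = (a - 5)*(a - 2)*(a + 6)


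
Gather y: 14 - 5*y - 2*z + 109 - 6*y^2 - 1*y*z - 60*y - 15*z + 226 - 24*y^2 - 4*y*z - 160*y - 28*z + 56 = -30*y^2 + y*(-5*z - 225) - 45*z + 405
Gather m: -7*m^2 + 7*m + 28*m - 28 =-7*m^2 + 35*m - 28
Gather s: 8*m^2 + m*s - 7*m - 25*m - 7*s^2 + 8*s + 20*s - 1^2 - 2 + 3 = 8*m^2 - 32*m - 7*s^2 + s*(m + 28)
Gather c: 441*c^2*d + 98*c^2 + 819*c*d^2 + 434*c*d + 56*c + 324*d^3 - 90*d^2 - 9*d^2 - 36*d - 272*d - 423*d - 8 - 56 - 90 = c^2*(441*d + 98) + c*(819*d^2 + 434*d + 56) + 324*d^3 - 99*d^2 - 731*d - 154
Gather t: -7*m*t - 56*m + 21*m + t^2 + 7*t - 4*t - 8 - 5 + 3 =-35*m + t^2 + t*(3 - 7*m) - 10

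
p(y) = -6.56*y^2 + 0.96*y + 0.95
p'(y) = 0.96 - 13.12*y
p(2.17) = -27.86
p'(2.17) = -27.51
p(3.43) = -72.93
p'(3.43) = -44.04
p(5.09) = -164.12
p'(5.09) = -65.82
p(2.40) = -34.53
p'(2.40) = -30.53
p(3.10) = -59.12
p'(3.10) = -39.71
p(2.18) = -28.13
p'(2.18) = -27.64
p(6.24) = -248.49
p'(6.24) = -80.91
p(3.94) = -97.10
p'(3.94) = -50.73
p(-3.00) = -60.97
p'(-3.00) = 40.32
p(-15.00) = -1489.45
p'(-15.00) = 197.76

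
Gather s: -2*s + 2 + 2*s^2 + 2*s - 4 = 2*s^2 - 2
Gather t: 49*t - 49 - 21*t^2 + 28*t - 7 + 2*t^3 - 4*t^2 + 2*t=2*t^3 - 25*t^2 + 79*t - 56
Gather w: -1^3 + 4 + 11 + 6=20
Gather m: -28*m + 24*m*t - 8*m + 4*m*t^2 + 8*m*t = m*(4*t^2 + 32*t - 36)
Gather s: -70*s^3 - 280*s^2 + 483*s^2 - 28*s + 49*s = -70*s^3 + 203*s^2 + 21*s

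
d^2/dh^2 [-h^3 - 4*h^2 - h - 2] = -6*h - 8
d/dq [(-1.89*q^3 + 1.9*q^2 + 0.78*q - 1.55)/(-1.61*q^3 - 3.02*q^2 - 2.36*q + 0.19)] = (8.7668*q^4 + 11.4324*q^3 - 10.6922*q^2 - 8.64*q - 3.5098)/(2.5921*q^6 + 9.7244*q^5 + 16.7196*q^4 + 13.6426*q^3 + 4.422*q^2 - 0.8968*q + 0.0361)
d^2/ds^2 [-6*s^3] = -36*s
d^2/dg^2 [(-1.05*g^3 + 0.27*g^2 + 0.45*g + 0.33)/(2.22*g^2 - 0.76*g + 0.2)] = (7.105427357601e-15*g^5 - 3.5527136788005e-15*g^4 + 5.066088*g^3 + 9.996552*g^2 - 4.791456*g + 0.246576)/(10.941048*g^6 - 11.236752*g^5 + 6.803856*g^4 - 2.463616*g^3 + 0.61296*g^2 - 0.0912*g + 0.008)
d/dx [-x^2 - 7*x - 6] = -2*x - 7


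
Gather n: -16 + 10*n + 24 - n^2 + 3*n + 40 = -n^2 + 13*n + 48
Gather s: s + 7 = s + 7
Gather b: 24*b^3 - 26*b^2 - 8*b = 24*b^3 - 26*b^2 - 8*b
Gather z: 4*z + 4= 4*z + 4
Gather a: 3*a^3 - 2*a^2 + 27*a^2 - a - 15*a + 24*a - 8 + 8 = 3*a^3 + 25*a^2 + 8*a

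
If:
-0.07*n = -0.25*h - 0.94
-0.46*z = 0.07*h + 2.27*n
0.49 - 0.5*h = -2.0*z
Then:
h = -3.66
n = 0.35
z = -1.16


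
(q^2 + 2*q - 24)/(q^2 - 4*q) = (q + 6)/q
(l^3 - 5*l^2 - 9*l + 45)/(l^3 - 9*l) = (l - 5)/l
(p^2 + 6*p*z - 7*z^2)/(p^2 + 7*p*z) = (p - z)/p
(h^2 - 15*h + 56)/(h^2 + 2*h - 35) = (h^2 - 15*h + 56)/(h^2 + 2*h - 35)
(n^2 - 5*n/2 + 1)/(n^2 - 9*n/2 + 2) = (n - 2)/(n - 4)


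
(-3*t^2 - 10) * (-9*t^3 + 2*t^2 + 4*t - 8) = 27*t^5 - 6*t^4 + 78*t^3 + 4*t^2 - 40*t + 80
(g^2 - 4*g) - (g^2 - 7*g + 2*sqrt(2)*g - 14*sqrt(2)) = -2*sqrt(2)*g + 3*g + 14*sqrt(2)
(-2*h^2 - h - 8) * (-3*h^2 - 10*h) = 6*h^4 + 23*h^3 + 34*h^2 + 80*h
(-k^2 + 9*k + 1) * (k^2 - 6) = -k^4 + 9*k^3 + 7*k^2 - 54*k - 6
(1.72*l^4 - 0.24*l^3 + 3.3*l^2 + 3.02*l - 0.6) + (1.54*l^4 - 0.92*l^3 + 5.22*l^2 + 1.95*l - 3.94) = 3.26*l^4 - 1.16*l^3 + 8.52*l^2 + 4.97*l - 4.54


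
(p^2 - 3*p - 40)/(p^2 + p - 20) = (p - 8)/(p - 4)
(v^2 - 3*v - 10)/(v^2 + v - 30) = (v + 2)/(v + 6)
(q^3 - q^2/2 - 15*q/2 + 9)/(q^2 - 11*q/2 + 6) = (q^2 + q - 6)/(q - 4)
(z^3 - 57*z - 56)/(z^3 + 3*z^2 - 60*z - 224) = (z + 1)/(z + 4)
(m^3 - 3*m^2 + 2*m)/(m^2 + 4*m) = (m^2 - 3*m + 2)/(m + 4)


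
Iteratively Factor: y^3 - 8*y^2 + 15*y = (y - 5)*(y^2 - 3*y) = (y - 5)*(y - 3)*(y)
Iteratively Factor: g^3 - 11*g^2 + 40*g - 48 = (g - 4)*(g^2 - 7*g + 12) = (g - 4)^2*(g - 3)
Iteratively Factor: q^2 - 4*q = (q)*(q - 4)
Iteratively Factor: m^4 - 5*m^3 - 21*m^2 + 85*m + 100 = (m - 5)*(m^3 - 21*m - 20) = (m - 5)*(m + 1)*(m^2 - m - 20) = (m - 5)^2*(m + 1)*(m + 4)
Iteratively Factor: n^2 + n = (n + 1)*(n)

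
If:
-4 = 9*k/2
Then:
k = -8/9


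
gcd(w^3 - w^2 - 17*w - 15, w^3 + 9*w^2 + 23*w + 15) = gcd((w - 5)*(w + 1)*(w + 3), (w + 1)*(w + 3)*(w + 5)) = w^2 + 4*w + 3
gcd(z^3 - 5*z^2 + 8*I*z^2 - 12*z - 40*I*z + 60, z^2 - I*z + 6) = z + 2*I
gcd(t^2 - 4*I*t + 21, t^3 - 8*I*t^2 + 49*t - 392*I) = t - 7*I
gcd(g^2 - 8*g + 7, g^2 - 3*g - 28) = g - 7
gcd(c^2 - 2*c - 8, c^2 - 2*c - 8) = c^2 - 2*c - 8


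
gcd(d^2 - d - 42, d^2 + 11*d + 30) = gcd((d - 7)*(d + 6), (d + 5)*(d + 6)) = d + 6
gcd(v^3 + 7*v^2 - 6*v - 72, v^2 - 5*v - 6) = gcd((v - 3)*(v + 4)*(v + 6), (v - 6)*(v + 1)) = 1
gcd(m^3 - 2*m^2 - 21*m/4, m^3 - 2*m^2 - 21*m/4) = m^3 - 2*m^2 - 21*m/4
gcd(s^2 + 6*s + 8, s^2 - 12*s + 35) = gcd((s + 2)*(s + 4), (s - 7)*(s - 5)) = 1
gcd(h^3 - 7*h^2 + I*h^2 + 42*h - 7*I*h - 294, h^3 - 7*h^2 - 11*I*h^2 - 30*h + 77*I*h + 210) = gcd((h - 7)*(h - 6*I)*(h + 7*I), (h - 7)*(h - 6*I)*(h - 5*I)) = h^2 + h*(-7 - 6*I) + 42*I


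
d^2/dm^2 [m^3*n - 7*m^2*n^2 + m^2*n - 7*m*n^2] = 2*n*(3*m - 7*n + 1)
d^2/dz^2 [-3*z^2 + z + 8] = -6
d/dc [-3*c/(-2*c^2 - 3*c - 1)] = 3*(1 - 2*c^2)/(4*c^4 + 12*c^3 + 13*c^2 + 6*c + 1)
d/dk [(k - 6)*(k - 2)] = 2*k - 8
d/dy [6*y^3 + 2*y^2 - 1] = 2*y*(9*y + 2)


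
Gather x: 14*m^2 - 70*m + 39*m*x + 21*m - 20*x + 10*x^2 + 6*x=14*m^2 - 49*m + 10*x^2 + x*(39*m - 14)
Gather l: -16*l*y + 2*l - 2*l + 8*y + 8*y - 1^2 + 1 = -16*l*y + 16*y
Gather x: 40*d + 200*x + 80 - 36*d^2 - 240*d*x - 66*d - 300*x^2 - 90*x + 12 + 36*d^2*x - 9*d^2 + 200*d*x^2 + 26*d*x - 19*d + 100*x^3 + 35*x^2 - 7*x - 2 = -45*d^2 - 45*d + 100*x^3 + x^2*(200*d - 265) + x*(36*d^2 - 214*d + 103) + 90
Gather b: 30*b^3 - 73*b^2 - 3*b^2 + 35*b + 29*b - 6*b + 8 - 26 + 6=30*b^3 - 76*b^2 + 58*b - 12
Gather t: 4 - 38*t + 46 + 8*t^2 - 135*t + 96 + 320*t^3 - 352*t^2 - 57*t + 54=320*t^3 - 344*t^2 - 230*t + 200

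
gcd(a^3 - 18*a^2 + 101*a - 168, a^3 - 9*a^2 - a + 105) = a - 7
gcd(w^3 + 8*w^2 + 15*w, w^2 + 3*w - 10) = w + 5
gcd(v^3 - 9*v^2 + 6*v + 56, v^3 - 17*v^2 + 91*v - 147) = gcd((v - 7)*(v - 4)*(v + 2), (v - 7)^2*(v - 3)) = v - 7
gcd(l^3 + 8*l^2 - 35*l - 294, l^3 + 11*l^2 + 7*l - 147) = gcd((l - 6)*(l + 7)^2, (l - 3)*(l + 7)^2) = l^2 + 14*l + 49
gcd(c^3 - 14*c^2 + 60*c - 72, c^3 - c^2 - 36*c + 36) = c - 6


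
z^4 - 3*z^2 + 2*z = z*(z - 1)^2*(z + 2)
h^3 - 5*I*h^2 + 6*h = h*(h - 6*I)*(h + I)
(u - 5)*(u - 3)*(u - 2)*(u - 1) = u^4 - 11*u^3 + 41*u^2 - 61*u + 30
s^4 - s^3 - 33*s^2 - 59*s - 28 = (s - 7)*(s + 1)^2*(s + 4)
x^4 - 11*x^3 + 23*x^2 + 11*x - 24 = (x - 8)*(x - 3)*(x - 1)*(x + 1)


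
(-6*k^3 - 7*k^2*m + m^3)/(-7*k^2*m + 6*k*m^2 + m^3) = (-6*k^3 - 7*k^2*m + m^3)/(m*(-7*k^2 + 6*k*m + m^2))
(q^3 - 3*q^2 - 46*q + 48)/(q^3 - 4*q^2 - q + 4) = (q^2 - 2*q - 48)/(q^2 - 3*q - 4)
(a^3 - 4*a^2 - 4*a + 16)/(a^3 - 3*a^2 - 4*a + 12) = (a - 4)/(a - 3)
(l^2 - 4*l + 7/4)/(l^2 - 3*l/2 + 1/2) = (l - 7/2)/(l - 1)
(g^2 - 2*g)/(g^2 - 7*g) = (g - 2)/(g - 7)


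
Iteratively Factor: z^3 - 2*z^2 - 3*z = (z)*(z^2 - 2*z - 3) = z*(z + 1)*(z - 3)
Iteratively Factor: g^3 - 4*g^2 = (g - 4)*(g^2) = g*(g - 4)*(g)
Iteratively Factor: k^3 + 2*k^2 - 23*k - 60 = (k + 3)*(k^2 - k - 20) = (k + 3)*(k + 4)*(k - 5)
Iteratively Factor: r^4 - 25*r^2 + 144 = (r + 4)*(r^3 - 4*r^2 - 9*r + 36) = (r + 3)*(r + 4)*(r^2 - 7*r + 12) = (r - 4)*(r + 3)*(r + 4)*(r - 3)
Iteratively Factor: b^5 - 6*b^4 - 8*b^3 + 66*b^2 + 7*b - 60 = (b - 4)*(b^4 - 2*b^3 - 16*b^2 + 2*b + 15) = (b - 5)*(b - 4)*(b^3 + 3*b^2 - b - 3) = (b - 5)*(b - 4)*(b - 1)*(b^2 + 4*b + 3) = (b - 5)*(b - 4)*(b - 1)*(b + 3)*(b + 1)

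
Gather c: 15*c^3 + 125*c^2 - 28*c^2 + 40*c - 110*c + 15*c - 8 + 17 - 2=15*c^3 + 97*c^2 - 55*c + 7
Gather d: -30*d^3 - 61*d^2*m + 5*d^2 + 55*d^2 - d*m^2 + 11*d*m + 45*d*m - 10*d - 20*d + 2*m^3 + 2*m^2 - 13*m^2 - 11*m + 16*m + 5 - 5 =-30*d^3 + d^2*(60 - 61*m) + d*(-m^2 + 56*m - 30) + 2*m^3 - 11*m^2 + 5*m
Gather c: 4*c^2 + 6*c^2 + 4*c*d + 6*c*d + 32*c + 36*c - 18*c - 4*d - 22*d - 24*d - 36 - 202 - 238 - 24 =10*c^2 + c*(10*d + 50) - 50*d - 500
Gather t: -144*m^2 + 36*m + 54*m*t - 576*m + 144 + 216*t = -144*m^2 - 540*m + t*(54*m + 216) + 144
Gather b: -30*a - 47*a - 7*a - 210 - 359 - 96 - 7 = -84*a - 672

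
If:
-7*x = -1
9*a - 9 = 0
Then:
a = 1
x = 1/7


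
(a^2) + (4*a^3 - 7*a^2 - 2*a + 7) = 4*a^3 - 6*a^2 - 2*a + 7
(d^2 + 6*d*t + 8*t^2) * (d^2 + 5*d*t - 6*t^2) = d^4 + 11*d^3*t + 32*d^2*t^2 + 4*d*t^3 - 48*t^4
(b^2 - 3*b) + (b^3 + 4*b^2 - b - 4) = b^3 + 5*b^2 - 4*b - 4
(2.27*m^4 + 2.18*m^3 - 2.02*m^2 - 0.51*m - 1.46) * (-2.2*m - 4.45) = -4.994*m^5 - 14.8975*m^4 - 5.257*m^3 + 10.111*m^2 + 5.4815*m + 6.497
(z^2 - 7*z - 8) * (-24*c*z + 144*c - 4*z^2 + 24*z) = -24*c*z^3 + 312*c*z^2 - 816*c*z - 1152*c - 4*z^4 + 52*z^3 - 136*z^2 - 192*z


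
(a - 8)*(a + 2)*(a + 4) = a^3 - 2*a^2 - 40*a - 64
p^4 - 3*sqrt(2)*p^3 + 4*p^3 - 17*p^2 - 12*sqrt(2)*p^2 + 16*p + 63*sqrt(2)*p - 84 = (p - 3)*(p + 7)*(p - 2*sqrt(2))*(p - sqrt(2))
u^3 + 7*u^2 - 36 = (u - 2)*(u + 3)*(u + 6)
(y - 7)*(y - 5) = y^2 - 12*y + 35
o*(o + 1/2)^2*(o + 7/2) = o^4 + 9*o^3/2 + 15*o^2/4 + 7*o/8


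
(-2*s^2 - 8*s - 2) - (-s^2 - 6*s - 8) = -s^2 - 2*s + 6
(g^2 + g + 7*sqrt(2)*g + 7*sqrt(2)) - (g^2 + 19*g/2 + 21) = -17*g/2 + 7*sqrt(2)*g - 21 + 7*sqrt(2)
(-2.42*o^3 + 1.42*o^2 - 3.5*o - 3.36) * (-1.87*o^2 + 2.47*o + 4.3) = 4.5254*o^5 - 8.6328*o^4 - 0.353599999999998*o^3 + 3.7442*o^2 - 23.3492*o - 14.448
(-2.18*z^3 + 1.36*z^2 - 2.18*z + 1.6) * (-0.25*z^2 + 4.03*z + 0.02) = 0.545*z^5 - 9.1254*z^4 + 5.9822*z^3 - 9.1582*z^2 + 6.4044*z + 0.032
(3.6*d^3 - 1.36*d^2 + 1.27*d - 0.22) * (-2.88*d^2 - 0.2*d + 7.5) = -10.368*d^5 + 3.1968*d^4 + 23.6144*d^3 - 9.8204*d^2 + 9.569*d - 1.65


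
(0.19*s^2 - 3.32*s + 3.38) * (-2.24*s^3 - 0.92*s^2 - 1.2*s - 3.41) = -0.4256*s^5 + 7.262*s^4 - 4.7448*s^3 + 0.2265*s^2 + 7.2652*s - 11.5258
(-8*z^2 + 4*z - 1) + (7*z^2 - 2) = -z^2 + 4*z - 3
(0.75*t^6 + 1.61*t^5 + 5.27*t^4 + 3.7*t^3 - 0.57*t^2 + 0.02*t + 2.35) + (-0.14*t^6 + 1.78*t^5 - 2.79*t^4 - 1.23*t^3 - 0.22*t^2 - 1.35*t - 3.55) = 0.61*t^6 + 3.39*t^5 + 2.48*t^4 + 2.47*t^3 - 0.79*t^2 - 1.33*t - 1.2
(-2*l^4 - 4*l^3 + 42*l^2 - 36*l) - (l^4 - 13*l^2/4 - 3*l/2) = -3*l^4 - 4*l^3 + 181*l^2/4 - 69*l/2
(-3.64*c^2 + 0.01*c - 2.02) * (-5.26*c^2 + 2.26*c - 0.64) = 19.1464*c^4 - 8.279*c^3 + 12.9774*c^2 - 4.5716*c + 1.2928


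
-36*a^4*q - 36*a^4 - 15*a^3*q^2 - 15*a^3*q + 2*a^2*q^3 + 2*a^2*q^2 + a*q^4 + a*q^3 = (-4*a + q)*(3*a + q)^2*(a*q + a)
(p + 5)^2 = p^2 + 10*p + 25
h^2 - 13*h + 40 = (h - 8)*(h - 5)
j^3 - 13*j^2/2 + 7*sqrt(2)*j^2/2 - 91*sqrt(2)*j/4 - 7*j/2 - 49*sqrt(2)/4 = (j - 7)*(j + 1/2)*(j + 7*sqrt(2)/2)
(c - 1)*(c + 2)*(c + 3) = c^3 + 4*c^2 + c - 6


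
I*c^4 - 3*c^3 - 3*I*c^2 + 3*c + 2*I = (c + 1)*(c + I)*(c + 2*I)*(I*c - I)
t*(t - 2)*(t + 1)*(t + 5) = t^4 + 4*t^3 - 7*t^2 - 10*t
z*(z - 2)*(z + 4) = z^3 + 2*z^2 - 8*z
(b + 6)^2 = b^2 + 12*b + 36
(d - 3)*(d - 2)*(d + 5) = d^3 - 19*d + 30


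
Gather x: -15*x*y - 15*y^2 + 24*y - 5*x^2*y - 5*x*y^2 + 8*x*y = -5*x^2*y + x*(-5*y^2 - 7*y) - 15*y^2 + 24*y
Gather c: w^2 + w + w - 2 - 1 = w^2 + 2*w - 3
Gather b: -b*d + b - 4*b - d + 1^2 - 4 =b*(-d - 3) - d - 3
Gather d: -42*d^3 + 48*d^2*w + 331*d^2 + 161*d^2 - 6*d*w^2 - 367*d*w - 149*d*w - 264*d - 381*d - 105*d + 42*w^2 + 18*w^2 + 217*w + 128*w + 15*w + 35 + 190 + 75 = -42*d^3 + d^2*(48*w + 492) + d*(-6*w^2 - 516*w - 750) + 60*w^2 + 360*w + 300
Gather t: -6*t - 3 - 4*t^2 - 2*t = -4*t^2 - 8*t - 3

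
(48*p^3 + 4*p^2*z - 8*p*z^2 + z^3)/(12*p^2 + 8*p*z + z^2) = (24*p^2 - 10*p*z + z^2)/(6*p + z)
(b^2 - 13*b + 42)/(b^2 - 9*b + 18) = (b - 7)/(b - 3)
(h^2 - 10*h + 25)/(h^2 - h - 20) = (h - 5)/(h + 4)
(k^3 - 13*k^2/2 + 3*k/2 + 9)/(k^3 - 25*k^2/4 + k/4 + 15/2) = 2*(2*k - 3)/(4*k - 5)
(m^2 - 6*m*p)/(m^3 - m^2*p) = (m - 6*p)/(m*(m - p))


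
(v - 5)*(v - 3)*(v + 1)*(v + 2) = v^4 - 5*v^3 - 7*v^2 + 29*v + 30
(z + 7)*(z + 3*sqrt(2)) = z^2 + 3*sqrt(2)*z + 7*z + 21*sqrt(2)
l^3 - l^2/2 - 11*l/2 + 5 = (l - 2)*(l - 1)*(l + 5/2)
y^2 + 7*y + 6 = (y + 1)*(y + 6)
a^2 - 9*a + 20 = (a - 5)*(a - 4)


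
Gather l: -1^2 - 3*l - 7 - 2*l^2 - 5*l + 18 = -2*l^2 - 8*l + 10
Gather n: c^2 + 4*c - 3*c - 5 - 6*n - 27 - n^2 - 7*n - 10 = c^2 + c - n^2 - 13*n - 42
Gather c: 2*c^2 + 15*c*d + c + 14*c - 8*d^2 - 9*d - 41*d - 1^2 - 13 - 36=2*c^2 + c*(15*d + 15) - 8*d^2 - 50*d - 50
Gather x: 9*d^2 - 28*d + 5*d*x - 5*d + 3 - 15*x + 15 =9*d^2 - 33*d + x*(5*d - 15) + 18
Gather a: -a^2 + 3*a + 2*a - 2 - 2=-a^2 + 5*a - 4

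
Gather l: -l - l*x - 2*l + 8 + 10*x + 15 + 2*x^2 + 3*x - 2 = l*(-x - 3) + 2*x^2 + 13*x + 21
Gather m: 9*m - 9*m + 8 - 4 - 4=0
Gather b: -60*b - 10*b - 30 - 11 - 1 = -70*b - 42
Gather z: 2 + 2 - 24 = -20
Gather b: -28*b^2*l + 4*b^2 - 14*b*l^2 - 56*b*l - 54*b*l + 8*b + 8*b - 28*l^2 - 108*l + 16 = b^2*(4 - 28*l) + b*(-14*l^2 - 110*l + 16) - 28*l^2 - 108*l + 16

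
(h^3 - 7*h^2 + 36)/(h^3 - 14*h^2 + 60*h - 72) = (h^2 - h - 6)/(h^2 - 8*h + 12)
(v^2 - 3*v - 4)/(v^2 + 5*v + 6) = (v^2 - 3*v - 4)/(v^2 + 5*v + 6)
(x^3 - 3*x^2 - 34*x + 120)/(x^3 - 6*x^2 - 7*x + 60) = (x + 6)/(x + 3)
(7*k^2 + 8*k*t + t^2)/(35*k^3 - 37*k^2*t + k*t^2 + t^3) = (k + t)/(5*k^2 - 6*k*t + t^2)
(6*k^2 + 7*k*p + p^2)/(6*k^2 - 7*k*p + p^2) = (6*k^2 + 7*k*p + p^2)/(6*k^2 - 7*k*p + p^2)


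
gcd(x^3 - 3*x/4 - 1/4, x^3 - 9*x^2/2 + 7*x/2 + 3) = x + 1/2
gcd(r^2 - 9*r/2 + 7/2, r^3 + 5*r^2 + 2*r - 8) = r - 1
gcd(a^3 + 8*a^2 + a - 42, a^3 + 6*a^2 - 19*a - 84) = a^2 + 10*a + 21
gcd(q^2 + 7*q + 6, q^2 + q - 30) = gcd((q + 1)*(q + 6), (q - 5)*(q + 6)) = q + 6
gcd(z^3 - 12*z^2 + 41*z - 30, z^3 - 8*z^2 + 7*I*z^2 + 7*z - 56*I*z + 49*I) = z - 1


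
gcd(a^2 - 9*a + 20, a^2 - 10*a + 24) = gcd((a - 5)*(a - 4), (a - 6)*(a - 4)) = a - 4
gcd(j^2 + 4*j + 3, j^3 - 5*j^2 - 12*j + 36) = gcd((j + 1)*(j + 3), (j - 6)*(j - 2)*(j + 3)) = j + 3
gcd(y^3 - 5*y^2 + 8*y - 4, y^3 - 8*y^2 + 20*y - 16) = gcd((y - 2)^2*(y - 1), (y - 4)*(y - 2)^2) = y^2 - 4*y + 4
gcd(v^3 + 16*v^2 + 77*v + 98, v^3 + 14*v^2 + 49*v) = v^2 + 14*v + 49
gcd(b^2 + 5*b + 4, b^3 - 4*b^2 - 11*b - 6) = b + 1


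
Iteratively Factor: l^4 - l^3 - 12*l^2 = (l + 3)*(l^3 - 4*l^2) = l*(l + 3)*(l^2 - 4*l) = l*(l - 4)*(l + 3)*(l)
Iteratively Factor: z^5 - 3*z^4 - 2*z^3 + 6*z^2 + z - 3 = (z + 1)*(z^4 - 4*z^3 + 2*z^2 + 4*z - 3) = (z - 3)*(z + 1)*(z^3 - z^2 - z + 1) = (z - 3)*(z + 1)^2*(z^2 - 2*z + 1) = (z - 3)*(z - 1)*(z + 1)^2*(z - 1)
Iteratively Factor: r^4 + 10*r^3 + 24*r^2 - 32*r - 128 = (r - 2)*(r^3 + 12*r^2 + 48*r + 64) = (r - 2)*(r + 4)*(r^2 + 8*r + 16) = (r - 2)*(r + 4)^2*(r + 4)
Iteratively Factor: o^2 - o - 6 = (o - 3)*(o + 2)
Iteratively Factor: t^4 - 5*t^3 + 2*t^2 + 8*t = (t - 4)*(t^3 - t^2 - 2*t) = (t - 4)*(t - 2)*(t^2 + t) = (t - 4)*(t - 2)*(t + 1)*(t)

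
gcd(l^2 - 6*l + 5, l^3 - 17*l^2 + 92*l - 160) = l - 5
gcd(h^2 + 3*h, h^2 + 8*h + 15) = h + 3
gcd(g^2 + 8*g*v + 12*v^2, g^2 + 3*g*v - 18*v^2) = g + 6*v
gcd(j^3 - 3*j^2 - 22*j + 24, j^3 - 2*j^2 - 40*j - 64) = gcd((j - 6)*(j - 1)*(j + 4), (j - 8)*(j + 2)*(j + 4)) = j + 4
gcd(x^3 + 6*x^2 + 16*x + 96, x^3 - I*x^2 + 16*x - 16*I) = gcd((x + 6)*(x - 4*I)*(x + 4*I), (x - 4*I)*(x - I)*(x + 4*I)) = x^2 + 16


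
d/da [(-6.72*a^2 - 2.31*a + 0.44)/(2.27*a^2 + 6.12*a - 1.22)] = (-35.8827*a^2 + 14.3992*a + 0.1254)/(5.1529*a^4 + 27.7848*a^3 + 31.9156*a^2 - 14.9328*a + 1.4884)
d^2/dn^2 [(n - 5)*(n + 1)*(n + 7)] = 6*n + 6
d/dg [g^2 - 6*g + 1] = 2*g - 6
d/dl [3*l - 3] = 3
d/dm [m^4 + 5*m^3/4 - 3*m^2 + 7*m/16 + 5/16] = 4*m^3 + 15*m^2/4 - 6*m + 7/16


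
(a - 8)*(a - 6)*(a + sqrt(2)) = a^3 - 14*a^2 + sqrt(2)*a^2 - 14*sqrt(2)*a + 48*a + 48*sqrt(2)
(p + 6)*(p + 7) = p^2 + 13*p + 42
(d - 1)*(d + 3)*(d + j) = d^3 + d^2*j + 2*d^2 + 2*d*j - 3*d - 3*j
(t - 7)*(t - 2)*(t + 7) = t^3 - 2*t^2 - 49*t + 98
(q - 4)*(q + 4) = q^2 - 16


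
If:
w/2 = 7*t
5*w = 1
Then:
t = 1/70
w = 1/5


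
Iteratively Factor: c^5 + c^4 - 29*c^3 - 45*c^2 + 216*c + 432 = (c + 3)*(c^4 - 2*c^3 - 23*c^2 + 24*c + 144) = (c - 4)*(c + 3)*(c^3 + 2*c^2 - 15*c - 36) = (c - 4)*(c + 3)^2*(c^2 - c - 12) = (c - 4)*(c + 3)^3*(c - 4)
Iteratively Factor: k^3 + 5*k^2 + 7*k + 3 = (k + 3)*(k^2 + 2*k + 1) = (k + 1)*(k + 3)*(k + 1)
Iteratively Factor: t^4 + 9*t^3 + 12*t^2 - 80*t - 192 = (t + 4)*(t^3 + 5*t^2 - 8*t - 48) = (t - 3)*(t + 4)*(t^2 + 8*t + 16) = (t - 3)*(t + 4)^2*(t + 4)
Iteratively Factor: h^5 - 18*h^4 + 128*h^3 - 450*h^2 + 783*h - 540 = (h - 4)*(h^4 - 14*h^3 + 72*h^2 - 162*h + 135) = (h - 5)*(h - 4)*(h^3 - 9*h^2 + 27*h - 27) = (h - 5)*(h - 4)*(h - 3)*(h^2 - 6*h + 9) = (h - 5)*(h - 4)*(h - 3)^2*(h - 3)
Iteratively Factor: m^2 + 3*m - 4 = (m - 1)*(m + 4)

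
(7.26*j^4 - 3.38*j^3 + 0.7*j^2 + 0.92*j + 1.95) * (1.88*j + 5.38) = 13.6488*j^5 + 32.7044*j^4 - 16.8684*j^3 + 5.4956*j^2 + 8.6156*j + 10.491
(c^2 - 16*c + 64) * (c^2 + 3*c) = c^4 - 13*c^3 + 16*c^2 + 192*c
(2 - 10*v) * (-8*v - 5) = 80*v^2 + 34*v - 10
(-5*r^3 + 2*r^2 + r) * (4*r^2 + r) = -20*r^5 + 3*r^4 + 6*r^3 + r^2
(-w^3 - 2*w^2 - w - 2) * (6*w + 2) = -6*w^4 - 14*w^3 - 10*w^2 - 14*w - 4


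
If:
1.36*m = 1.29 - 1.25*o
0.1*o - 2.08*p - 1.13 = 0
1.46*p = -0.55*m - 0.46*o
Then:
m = -9.16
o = 11.00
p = -0.01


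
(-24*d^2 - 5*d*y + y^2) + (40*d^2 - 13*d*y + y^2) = 16*d^2 - 18*d*y + 2*y^2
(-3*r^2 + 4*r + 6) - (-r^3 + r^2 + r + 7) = r^3 - 4*r^2 + 3*r - 1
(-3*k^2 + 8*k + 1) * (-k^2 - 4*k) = 3*k^4 + 4*k^3 - 33*k^2 - 4*k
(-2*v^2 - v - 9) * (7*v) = -14*v^3 - 7*v^2 - 63*v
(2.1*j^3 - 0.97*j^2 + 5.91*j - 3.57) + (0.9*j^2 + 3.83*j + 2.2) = 2.1*j^3 - 0.07*j^2 + 9.74*j - 1.37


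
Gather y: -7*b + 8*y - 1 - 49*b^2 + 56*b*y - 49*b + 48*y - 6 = -49*b^2 - 56*b + y*(56*b + 56) - 7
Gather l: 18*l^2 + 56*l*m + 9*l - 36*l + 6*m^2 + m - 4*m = 18*l^2 + l*(56*m - 27) + 6*m^2 - 3*m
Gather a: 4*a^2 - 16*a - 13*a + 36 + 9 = 4*a^2 - 29*a + 45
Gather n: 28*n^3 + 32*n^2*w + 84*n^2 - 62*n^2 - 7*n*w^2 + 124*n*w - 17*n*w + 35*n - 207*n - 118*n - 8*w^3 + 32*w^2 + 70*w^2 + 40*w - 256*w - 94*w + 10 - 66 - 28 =28*n^3 + n^2*(32*w + 22) + n*(-7*w^2 + 107*w - 290) - 8*w^3 + 102*w^2 - 310*w - 84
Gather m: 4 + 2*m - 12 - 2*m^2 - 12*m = -2*m^2 - 10*m - 8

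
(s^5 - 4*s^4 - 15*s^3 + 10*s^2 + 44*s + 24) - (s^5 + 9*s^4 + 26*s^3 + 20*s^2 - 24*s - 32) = -13*s^4 - 41*s^3 - 10*s^2 + 68*s + 56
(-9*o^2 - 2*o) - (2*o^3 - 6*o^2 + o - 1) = -2*o^3 - 3*o^2 - 3*o + 1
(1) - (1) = 0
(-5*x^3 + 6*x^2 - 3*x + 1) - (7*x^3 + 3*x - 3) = -12*x^3 + 6*x^2 - 6*x + 4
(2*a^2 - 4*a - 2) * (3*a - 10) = 6*a^3 - 32*a^2 + 34*a + 20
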